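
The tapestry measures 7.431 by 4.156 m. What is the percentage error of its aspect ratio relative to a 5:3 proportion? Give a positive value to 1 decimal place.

7.3%

Ratio = 7.431 / 4.156 ≈ 1.7880.
Ideal 5:3 ≈ 1.6667. |1.7880 − 1.6667| / 1.6667 ≈ 7.28% → 7.3%.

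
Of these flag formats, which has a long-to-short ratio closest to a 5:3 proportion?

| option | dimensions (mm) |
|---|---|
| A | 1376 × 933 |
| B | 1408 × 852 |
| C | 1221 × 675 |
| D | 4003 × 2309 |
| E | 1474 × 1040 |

B

Ratios (long/short): A ≈ 1.475; B ≈ 1.653; C ≈ 1.809; D ≈ 1.734; E ≈ 1.417.
5:3 ≈ 1.667; option B is nearest (Δ 0.014).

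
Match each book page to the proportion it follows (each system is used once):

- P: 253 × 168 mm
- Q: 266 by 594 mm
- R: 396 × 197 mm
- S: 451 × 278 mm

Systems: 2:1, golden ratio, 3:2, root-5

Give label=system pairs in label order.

P=3:2, Q=root-5, R=2:1, S=golden ratio

P = 253/168 ≈ 1.506 → 3:2 (1.500)
Q = 594/266 ≈ 2.233 → root-5 (2.236)
R = 396/197 ≈ 2.010 → 2:1 (2.000)
S = 451/278 ≈ 1.622 → golden ratio (1.618)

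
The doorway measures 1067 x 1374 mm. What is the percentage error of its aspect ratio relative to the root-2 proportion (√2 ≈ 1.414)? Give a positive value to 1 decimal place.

Ratio = 1374 / 1067 ≈ 1.2877.
Ideal root-2 ≈ 1.4142. |1.2877 − 1.4142| / 1.4142 ≈ 8.94% → 8.9%.

8.9%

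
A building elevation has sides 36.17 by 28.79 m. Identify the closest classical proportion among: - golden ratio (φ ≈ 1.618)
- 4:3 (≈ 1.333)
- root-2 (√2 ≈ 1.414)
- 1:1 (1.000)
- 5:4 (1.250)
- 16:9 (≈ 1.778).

36.17/28.79 ≈ 1.256. Nearest candidates are 5:4 (1.250, off by 0.006) and 4:3 (1.333, off by 0.077).

5:4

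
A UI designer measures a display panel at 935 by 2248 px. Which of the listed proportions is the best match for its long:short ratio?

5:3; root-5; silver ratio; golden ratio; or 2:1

silver ratio

Ratio = 2248 / 935 ≈ 2.404.
Distances: 5:3 1.667 (Δ 0.737); root-5 2.236 (Δ 0.168); silver ratio 2.414 (Δ 0.010); golden ratio 1.618 (Δ 0.786); 2:1 2.000 (Δ 0.404).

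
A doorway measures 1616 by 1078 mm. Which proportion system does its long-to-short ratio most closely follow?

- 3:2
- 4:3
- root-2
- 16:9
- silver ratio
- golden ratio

Ratio = 1616 / 1078 ≈ 1.499.
Distances: 3:2 1.500 (Δ 0.001); 4:3 1.333 (Δ 0.166); root-2 1.414 (Δ 0.085); 16:9 1.778 (Δ 0.279); silver ratio 2.414 (Δ 0.915); golden ratio 1.618 (Δ 0.119).

3:2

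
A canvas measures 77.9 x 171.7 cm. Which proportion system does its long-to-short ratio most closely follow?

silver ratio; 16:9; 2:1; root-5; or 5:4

171.7/77.9 ≈ 2.204. Nearest candidates are root-5 (2.236, off by 0.032) and 2:1 (2.000, off by 0.204).

root-5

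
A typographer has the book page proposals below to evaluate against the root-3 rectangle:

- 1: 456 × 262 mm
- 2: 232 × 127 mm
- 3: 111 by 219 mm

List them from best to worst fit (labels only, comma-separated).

1, 2, 3

Ratios: 1 = 456 / 262 ≈ 1.740; 2 = 232 / 127 ≈ 1.827; 3 = 219 / 111 ≈ 1.973.
|Δ from 1.732|: 1 0.008; 2 0.095; 3 0.241.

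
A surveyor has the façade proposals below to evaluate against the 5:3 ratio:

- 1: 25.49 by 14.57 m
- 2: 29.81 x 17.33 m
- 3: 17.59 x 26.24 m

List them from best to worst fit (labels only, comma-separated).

2, 1, 3

1: 25.49/14.57 ≈ 1.749 → |1.749 − 1.667| = 0.082
2: 29.81/17.33 ≈ 1.720 → |1.720 − 1.667| = 0.053
3: 26.24/17.59 ≈ 1.492 → |1.492 − 1.667| = 0.175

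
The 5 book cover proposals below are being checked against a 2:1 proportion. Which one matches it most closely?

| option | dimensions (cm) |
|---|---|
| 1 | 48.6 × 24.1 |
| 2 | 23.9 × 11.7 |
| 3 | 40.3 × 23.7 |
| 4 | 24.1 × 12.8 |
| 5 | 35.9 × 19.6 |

Ratios (long/short): 1 ≈ 2.017; 2 ≈ 2.043; 3 ≈ 1.700; 4 ≈ 1.883; 5 ≈ 1.832.
2:1 ≈ 2.000; option 1 is nearest (Δ 0.017).

1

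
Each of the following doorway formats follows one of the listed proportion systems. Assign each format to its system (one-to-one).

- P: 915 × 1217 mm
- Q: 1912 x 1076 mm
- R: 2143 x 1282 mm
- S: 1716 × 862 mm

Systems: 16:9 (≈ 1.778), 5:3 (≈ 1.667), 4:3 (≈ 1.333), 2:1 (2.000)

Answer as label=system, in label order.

P=4:3, Q=16:9, R=5:3, S=2:1

P = 1217/915 ≈ 1.330 → 4:3 (1.333)
Q = 1912/1076 ≈ 1.777 → 16:9 (1.778)
R = 2143/1282 ≈ 1.672 → 5:3 (1.667)
S = 1716/862 ≈ 1.991 → 2:1 (2.000)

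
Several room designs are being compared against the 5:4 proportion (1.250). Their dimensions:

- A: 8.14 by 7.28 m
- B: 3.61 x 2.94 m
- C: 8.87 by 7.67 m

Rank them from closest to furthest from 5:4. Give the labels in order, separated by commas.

A: 8.14/7.28 ≈ 1.118 → |1.118 − 1.250| = 0.132
B: 3.61/2.94 ≈ 1.228 → |1.228 − 1.250| = 0.022
C: 8.87/7.67 ≈ 1.156 → |1.156 − 1.250| = 0.094

B, C, A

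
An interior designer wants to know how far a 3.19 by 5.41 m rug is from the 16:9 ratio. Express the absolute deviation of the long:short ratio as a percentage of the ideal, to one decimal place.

Ratio = 5.41 / 3.19 ≈ 1.6959.
Ideal 16:9 ≈ 1.7778. |1.6959 − 1.7778| / 1.7778 ≈ 4.61% → 4.6%.

4.6%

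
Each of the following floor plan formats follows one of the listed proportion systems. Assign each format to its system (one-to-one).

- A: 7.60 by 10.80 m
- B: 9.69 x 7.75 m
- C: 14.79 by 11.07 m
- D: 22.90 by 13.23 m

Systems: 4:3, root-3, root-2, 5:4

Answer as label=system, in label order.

A=root-2, B=5:4, C=4:3, D=root-3

Ratios: A ≈ 1.421; B ≈ 1.250; C ≈ 1.336; D ≈ 1.731.
Targets: 4:3 ≈ 1.333; root-3 ≈ 1.732; root-2 ≈ 1.414; 5:4 ≈ 1.250.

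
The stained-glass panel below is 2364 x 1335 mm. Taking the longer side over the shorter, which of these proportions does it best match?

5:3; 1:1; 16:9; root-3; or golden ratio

16:9

Ratio = 2364 / 1335 ≈ 1.771.
Distances: 5:3 1.667 (Δ 0.104); 1:1 1.000 (Δ 0.771); 16:9 1.778 (Δ 0.007); root-3 1.732 (Δ 0.039); golden ratio 1.618 (Δ 0.153).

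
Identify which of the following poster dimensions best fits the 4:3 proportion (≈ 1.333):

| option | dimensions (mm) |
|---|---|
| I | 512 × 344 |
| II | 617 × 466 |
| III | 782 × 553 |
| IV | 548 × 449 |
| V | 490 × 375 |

Target 4:3 ≈ 1.333.
I: 1.488 (Δ0.155)  II: 1.324 (Δ0.009)  III: 1.414 (Δ0.081)  IV: 1.220 (Δ0.113)  V: 1.307 (Δ0.026)

II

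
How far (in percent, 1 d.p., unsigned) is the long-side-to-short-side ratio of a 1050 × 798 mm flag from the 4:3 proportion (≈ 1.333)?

Ratio = 1050 / 798 ≈ 1.3158.
Ideal 4:3 ≈ 1.3333. |1.3158 − 1.3333| / 1.3333 ≈ 1.31% → 1.3%.

1.3%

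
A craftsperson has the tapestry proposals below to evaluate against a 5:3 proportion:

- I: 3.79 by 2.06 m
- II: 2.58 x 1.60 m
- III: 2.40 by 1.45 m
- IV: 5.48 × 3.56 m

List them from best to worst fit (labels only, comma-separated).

III, II, IV, I

I: 3.79/2.06 ≈ 1.840 → |1.840 − 1.667| = 0.173
II: 2.58/1.60 ≈ 1.613 → |1.613 − 1.667| = 0.054
III: 2.40/1.45 ≈ 1.655 → |1.655 − 1.667| = 0.012
IV: 5.48/3.56 ≈ 1.539 → |1.539 − 1.667| = 0.128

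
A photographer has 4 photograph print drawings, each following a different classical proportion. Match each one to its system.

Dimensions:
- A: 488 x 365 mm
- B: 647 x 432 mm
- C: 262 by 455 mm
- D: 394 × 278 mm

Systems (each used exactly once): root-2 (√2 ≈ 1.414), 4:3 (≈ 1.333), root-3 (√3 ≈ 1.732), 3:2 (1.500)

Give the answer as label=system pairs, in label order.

A=4:3, B=3:2, C=root-3, D=root-2

A = 488/365 ≈ 1.337 → 4:3 (1.333)
B = 647/432 ≈ 1.498 → 3:2 (1.500)
C = 455/262 ≈ 1.737 → root-3 (1.732)
D = 394/278 ≈ 1.417 → root-2 (1.414)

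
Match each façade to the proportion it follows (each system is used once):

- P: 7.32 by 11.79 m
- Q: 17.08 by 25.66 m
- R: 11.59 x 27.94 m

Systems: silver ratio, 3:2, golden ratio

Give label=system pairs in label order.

P=golden ratio, Q=3:2, R=silver ratio

P = 11.79/7.32 ≈ 1.611 → golden ratio (1.618)
Q = 25.66/17.08 ≈ 1.502 → 3:2 (1.500)
R = 27.94/11.59 ≈ 2.411 → silver ratio (2.414)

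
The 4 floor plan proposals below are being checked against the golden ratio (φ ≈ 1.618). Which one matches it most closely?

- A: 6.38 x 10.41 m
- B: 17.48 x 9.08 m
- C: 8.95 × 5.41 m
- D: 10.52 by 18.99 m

A

Ratios (long/short): A ≈ 1.632; B ≈ 1.925; C ≈ 1.654; D ≈ 1.805.
golden ratio ≈ 1.618; option A is nearest (Δ 0.014).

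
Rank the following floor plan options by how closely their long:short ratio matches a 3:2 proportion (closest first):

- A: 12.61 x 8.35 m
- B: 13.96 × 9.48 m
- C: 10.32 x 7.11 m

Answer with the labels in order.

A, B, C

A: 12.61/8.35 ≈ 1.510 → |1.510 − 1.500| = 0.010
B: 13.96/9.48 ≈ 1.473 → |1.473 − 1.500| = 0.027
C: 10.32/7.11 ≈ 1.451 → |1.451 − 1.500| = 0.049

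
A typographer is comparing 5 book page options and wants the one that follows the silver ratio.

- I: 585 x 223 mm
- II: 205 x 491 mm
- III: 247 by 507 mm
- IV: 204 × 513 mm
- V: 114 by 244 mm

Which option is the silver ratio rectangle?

Ratios (long/short): I ≈ 2.623; II ≈ 2.395; III ≈ 2.053; IV ≈ 2.515; V ≈ 2.140.
silver ratio ≈ 2.414; option II is nearest (Δ 0.019).

II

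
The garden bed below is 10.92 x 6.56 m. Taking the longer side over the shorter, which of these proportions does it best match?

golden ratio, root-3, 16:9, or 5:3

Ratio = 10.92 / 6.56 ≈ 1.665.
Distances: golden ratio 1.618 (Δ 0.047); root-3 1.732 (Δ 0.067); 16:9 1.778 (Δ 0.113); 5:3 1.667 (Δ 0.002).

5:3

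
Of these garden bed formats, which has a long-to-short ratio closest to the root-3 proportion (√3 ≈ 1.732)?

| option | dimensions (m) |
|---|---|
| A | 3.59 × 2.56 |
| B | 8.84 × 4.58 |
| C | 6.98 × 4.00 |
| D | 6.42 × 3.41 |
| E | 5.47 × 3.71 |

C

Target root-3 ≈ 1.732.
A: 1.402 (Δ0.330)  B: 1.930 (Δ0.198)  C: 1.745 (Δ0.013)  D: 1.883 (Δ0.151)  E: 1.474 (Δ0.258)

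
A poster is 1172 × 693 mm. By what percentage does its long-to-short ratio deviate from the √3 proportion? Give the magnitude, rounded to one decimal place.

2.4%

Ratio = 1172 / 693 ≈ 1.6912.
Ideal root-3 ≈ 1.7321. |1.6912 − 1.7321| / 1.7321 ≈ 2.36% → 2.4%.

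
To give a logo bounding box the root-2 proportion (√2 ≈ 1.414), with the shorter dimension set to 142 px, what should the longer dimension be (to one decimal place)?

root-2 ≈ 1.41421.
Longer side = 142 × 1.41421 ≈ 200.818 → 200.8 px.

200.8 px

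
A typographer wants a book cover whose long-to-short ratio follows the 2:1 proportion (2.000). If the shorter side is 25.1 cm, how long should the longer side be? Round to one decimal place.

50.2 cm

2:1 = 2.00000.
Longer side = 25.1 × 2.00000 ≈ 50.200 → 50.2 cm.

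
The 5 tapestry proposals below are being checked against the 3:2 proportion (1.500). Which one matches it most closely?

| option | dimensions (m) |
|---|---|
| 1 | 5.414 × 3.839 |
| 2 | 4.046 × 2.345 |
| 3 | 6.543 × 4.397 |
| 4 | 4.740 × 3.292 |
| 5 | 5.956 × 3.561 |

Ratios (long/short): 1 ≈ 1.410; 2 ≈ 1.725; 3 ≈ 1.488; 4 ≈ 1.440; 5 ≈ 1.673.
3:2 ≈ 1.500; option 3 is nearest (Δ 0.012).

3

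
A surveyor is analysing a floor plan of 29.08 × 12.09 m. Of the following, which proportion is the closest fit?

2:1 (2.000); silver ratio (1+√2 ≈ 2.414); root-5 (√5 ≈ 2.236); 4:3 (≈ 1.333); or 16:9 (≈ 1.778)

silver ratio

29.08/12.09 ≈ 2.405. Nearest candidates are silver ratio (2.414, off by 0.009) and root-5 (2.236, off by 0.169).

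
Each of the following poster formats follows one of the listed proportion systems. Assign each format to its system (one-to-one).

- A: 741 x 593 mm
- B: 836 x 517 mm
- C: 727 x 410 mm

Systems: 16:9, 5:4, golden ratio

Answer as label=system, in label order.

A=5:4, B=golden ratio, C=16:9

Ratios: A ≈ 1.250; B ≈ 1.617; C ≈ 1.773.
Targets: 16:9 ≈ 1.778; 5:4 ≈ 1.250; golden ratio ≈ 1.618.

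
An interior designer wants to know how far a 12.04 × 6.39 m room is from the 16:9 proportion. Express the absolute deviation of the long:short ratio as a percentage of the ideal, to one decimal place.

Ratio = 12.04 / 6.39 ≈ 1.8842.
Ideal 16:9 ≈ 1.7778. |1.8842 − 1.7778| / 1.7778 ≈ 5.98% → 6.0%.

6.0%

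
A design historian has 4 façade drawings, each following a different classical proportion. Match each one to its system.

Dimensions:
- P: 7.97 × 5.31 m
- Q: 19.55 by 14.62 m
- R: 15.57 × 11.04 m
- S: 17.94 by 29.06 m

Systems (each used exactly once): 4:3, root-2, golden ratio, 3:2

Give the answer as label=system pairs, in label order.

P = 7.97/5.31 ≈ 1.501 → 3:2 (1.500)
Q = 19.55/14.62 ≈ 1.337 → 4:3 (1.333)
R = 15.57/11.04 ≈ 1.410 → root-2 (1.414)
S = 29.06/17.94 ≈ 1.620 → golden ratio (1.618)

P=3:2, Q=4:3, R=root-2, S=golden ratio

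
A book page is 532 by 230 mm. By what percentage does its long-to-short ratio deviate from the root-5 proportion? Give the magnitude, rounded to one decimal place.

Ratio = 532 / 230 ≈ 2.3130.
Ideal root-5 ≈ 2.2361. |2.3130 − 2.2361| / 2.2361 ≈ 3.44% → 3.4%.

3.4%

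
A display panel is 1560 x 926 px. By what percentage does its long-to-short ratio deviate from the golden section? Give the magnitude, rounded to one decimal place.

4.1%

Ratio = 1560 / 926 ≈ 1.6847.
Ideal golden ratio ≈ 1.6180. |1.6847 − 1.6180| / 1.6180 ≈ 4.12% → 4.1%.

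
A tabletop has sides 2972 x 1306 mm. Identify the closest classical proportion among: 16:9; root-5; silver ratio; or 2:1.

2972/1306 ≈ 2.276. Nearest candidates are root-5 (2.236, off by 0.040) and silver ratio (2.414, off by 0.138).

root-5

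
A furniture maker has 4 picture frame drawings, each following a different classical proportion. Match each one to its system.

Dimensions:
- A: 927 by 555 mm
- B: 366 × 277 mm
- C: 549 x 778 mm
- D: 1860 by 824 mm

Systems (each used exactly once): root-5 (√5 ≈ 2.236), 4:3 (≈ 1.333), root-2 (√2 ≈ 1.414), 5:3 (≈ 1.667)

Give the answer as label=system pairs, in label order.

A=5:3, B=4:3, C=root-2, D=root-5

Ratios: A ≈ 1.670; B ≈ 1.321; C ≈ 1.417; D ≈ 2.257.
Targets: root-5 ≈ 2.236; 4:3 ≈ 1.333; root-2 ≈ 1.414; 5:3 ≈ 1.667.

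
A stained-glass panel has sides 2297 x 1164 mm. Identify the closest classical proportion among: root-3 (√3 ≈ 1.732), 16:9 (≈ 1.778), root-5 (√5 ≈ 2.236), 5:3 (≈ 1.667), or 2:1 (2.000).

2297/1164 ≈ 1.973. Nearest candidates are 2:1 (2.000, off by 0.027) and 16:9 (1.778, off by 0.195).

2:1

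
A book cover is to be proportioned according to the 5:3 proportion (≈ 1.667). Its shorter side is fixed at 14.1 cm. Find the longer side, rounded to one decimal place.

5:3 ≈ 1.66667.
Longer side = 14.1 × 1.66667 ≈ 23.500 → 23.5 cm.

23.5 cm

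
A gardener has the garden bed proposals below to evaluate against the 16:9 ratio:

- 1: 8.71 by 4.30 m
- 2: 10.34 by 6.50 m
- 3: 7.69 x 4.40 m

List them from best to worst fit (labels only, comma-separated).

1: 8.71/4.30 ≈ 2.026 → |2.026 − 1.778| = 0.248
2: 10.34/6.50 ≈ 1.591 → |1.591 − 1.778| = 0.187
3: 7.69/4.40 ≈ 1.748 → |1.748 − 1.778| = 0.030

3, 2, 1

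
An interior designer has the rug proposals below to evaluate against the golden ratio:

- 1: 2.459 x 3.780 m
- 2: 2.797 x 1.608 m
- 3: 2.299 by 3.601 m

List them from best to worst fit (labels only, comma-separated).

3, 1, 2

1: 3.780/2.459 ≈ 1.537 → |1.537 − 1.618| = 0.081
2: 2.797/1.608 ≈ 1.739 → |1.739 − 1.618| = 0.121
3: 3.601/2.299 ≈ 1.566 → |1.566 − 1.618| = 0.052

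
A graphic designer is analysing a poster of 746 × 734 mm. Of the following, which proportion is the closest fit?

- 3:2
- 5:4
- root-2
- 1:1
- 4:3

1:1

746/734 ≈ 1.016. Nearest candidates are 1:1 (1.000, off by 0.016) and 5:4 (1.250, off by 0.234).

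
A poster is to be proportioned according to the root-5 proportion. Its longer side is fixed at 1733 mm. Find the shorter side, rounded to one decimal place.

775.0 mm

root-5 ≈ 2.23607.
Shorter side = 1733 ÷ 2.23607 ≈ 775.020 → 775.0 mm.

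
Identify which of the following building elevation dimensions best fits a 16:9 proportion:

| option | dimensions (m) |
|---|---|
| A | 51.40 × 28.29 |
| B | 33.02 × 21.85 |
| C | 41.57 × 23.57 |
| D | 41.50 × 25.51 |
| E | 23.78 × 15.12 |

Target 16:9 ≈ 1.778.
A: 1.817 (Δ0.039)  B: 1.511 (Δ0.267)  C: 1.764 (Δ0.014)  D: 1.627 (Δ0.151)  E: 1.573 (Δ0.205)

C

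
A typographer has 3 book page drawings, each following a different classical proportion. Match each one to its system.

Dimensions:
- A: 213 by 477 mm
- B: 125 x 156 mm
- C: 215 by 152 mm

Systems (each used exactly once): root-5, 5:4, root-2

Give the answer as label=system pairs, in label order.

A=root-5, B=5:4, C=root-2

Ratios: A ≈ 2.239; B ≈ 1.248; C ≈ 1.414.
Targets: root-5 ≈ 2.236; 5:4 ≈ 1.250; root-2 ≈ 1.414.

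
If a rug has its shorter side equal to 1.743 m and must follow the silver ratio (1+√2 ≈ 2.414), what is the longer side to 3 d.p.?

silver ratio ≈ 2.41421.
Longer side = 1.743 × 2.41421 ≈ 4.20797 → 4.208 m.

4.208 m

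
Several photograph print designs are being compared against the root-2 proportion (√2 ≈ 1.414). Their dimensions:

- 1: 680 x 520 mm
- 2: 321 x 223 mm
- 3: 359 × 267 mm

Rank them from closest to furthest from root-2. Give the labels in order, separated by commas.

1: 680/520 ≈ 1.308 → |1.308 − 1.414| = 0.106
2: 321/223 ≈ 1.439 → |1.439 − 1.414| = 0.025
3: 359/267 ≈ 1.345 → |1.345 − 1.414| = 0.069

2, 3, 1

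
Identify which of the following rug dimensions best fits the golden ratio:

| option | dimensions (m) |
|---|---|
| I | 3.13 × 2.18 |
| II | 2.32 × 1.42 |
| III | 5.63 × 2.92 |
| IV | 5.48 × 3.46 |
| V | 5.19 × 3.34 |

II

Ratios (long/short): I ≈ 1.436; II ≈ 1.634; III ≈ 1.928; IV ≈ 1.584; V ≈ 1.554.
golden ratio ≈ 1.618; option II is nearest (Δ 0.016).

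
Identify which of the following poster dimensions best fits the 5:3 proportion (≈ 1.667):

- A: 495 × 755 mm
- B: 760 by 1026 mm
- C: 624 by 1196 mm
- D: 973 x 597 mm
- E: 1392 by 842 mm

Ratios (long/short): A ≈ 1.525; B ≈ 1.350; C ≈ 1.917; D ≈ 1.630; E ≈ 1.653.
5:3 ≈ 1.667; option E is nearest (Δ 0.014).

E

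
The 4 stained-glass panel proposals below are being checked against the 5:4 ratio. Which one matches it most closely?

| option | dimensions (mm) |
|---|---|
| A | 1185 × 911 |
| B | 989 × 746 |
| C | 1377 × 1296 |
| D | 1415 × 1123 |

D

Target 5:4 ≈ 1.250.
A: 1.301 (Δ0.051)  B: 1.326 (Δ0.076)  C: 1.062 (Δ0.188)  D: 1.260 (Δ0.010)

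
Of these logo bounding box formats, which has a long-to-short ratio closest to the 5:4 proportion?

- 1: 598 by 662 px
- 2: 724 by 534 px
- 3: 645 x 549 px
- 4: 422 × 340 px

4

Ratios (long/short): 1 ≈ 1.107; 2 ≈ 1.356; 3 ≈ 1.175; 4 ≈ 1.241.
5:4 ≈ 1.250; option 4 is nearest (Δ 0.009).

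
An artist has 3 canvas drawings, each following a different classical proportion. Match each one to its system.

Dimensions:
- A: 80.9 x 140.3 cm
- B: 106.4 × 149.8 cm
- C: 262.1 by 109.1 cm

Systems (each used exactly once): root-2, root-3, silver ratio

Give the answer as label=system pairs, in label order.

A=root-3, B=root-2, C=silver ratio

Ratios: A ≈ 1.734; B ≈ 1.408; C ≈ 2.402.
Targets: root-2 ≈ 1.414; root-3 ≈ 1.732; silver ratio ≈ 2.414.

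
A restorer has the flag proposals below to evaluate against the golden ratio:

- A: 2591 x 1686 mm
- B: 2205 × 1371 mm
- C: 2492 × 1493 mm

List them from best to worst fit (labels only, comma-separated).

A: 2591/1686 ≈ 1.537 → |1.537 − 1.618| = 0.081
B: 2205/1371 ≈ 1.608 → |1.608 − 1.618| = 0.010
C: 2492/1493 ≈ 1.669 → |1.669 − 1.618| = 0.051

B, C, A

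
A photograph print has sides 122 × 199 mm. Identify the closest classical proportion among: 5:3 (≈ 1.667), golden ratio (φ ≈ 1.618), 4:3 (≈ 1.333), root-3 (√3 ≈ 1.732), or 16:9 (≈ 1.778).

Ratio = 199 / 122 ≈ 1.631.
Distances: 5:3 1.667 (Δ 0.036); golden ratio 1.618 (Δ 0.013); 4:3 1.333 (Δ 0.298); root-3 1.732 (Δ 0.101); 16:9 1.778 (Δ 0.147).

golden ratio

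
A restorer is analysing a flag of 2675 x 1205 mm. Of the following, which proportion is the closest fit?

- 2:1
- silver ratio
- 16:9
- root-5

2675/1205 ≈ 2.220. Nearest candidates are root-5 (2.236, off by 0.016) and silver ratio (2.414, off by 0.194).

root-5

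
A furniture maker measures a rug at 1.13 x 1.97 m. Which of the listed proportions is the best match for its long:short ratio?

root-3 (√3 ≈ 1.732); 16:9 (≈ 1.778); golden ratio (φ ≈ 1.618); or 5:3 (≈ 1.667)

1.97/1.13 ≈ 1.743. Nearest candidates are root-3 (1.732, off by 0.011) and 16:9 (1.778, off by 0.035).

root-3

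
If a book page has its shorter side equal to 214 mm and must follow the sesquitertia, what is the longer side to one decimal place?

285.3 mm

4:3 ≈ 1.33333.
Longer side = 214 × 1.33333 ≈ 285.333 → 285.3 mm.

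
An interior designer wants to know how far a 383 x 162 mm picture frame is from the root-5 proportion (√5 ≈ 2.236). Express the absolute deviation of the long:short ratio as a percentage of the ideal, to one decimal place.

5.7%

Ratio = 383 / 162 ≈ 2.3642.
Ideal root-5 ≈ 2.2361. |2.3642 − 2.2361| / 2.2361 ≈ 5.73% → 5.7%.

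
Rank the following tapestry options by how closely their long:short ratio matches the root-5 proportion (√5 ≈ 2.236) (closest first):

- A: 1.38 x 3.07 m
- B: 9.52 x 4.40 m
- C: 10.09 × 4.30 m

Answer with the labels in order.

A, B, C

A: 3.07/1.38 ≈ 2.225 → |2.225 − 2.236| = 0.011
B: 9.52/4.40 ≈ 2.164 → |2.164 − 2.236| = 0.072
C: 10.09/4.30 ≈ 2.347 → |2.347 − 2.236| = 0.111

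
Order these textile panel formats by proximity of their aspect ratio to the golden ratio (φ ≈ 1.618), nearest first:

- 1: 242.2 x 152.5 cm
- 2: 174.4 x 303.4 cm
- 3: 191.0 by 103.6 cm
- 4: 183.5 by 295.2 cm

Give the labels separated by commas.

4, 1, 2, 3

Ratios: 1 = 242.2 / 152.5 ≈ 1.588; 2 = 303.4 / 174.4 ≈ 1.740; 3 = 191.0 / 103.6 ≈ 1.844; 4 = 295.2 / 183.5 ≈ 1.609.
|Δ from 1.618|: 1 0.030; 2 0.122; 3 0.226; 4 0.009.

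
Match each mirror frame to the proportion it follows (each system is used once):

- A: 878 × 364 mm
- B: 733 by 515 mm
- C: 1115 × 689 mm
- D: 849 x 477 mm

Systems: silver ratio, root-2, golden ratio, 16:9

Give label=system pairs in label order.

A=silver ratio, B=root-2, C=golden ratio, D=16:9

A = 878/364 ≈ 2.412 → silver ratio (2.414)
B = 733/515 ≈ 1.423 → root-2 (1.414)
C = 1115/689 ≈ 1.618 → golden ratio (1.618)
D = 849/477 ≈ 1.780 → 16:9 (1.778)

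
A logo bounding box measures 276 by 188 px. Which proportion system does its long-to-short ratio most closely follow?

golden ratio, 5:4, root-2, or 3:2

3:2

Ratio = 276 / 188 ≈ 1.468.
Distances: golden ratio 1.618 (Δ 0.150); 5:4 1.250 (Δ 0.218); root-2 1.414 (Δ 0.054); 3:2 1.500 (Δ 0.032).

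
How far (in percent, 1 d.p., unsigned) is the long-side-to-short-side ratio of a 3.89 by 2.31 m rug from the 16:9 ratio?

Ratio = 3.89 / 2.31 ≈ 1.6840.
Ideal 16:9 ≈ 1.7778. |1.6840 − 1.7778| / 1.7778 ≈ 5.28% → 5.3%.

5.3%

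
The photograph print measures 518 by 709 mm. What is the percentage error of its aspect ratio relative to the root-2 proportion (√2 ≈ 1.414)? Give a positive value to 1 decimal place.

Ratio = 709 / 518 ≈ 1.3687.
Ideal root-2 ≈ 1.4142. |1.3687 − 1.4142| / 1.4142 ≈ 3.22% → 3.2%.

3.2%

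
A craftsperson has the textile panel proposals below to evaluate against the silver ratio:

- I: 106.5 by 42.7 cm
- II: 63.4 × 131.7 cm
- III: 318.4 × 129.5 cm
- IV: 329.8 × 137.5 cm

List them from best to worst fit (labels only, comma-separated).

IV, III, I, II

I: 106.5/42.7 ≈ 2.494 → |2.494 − 2.414| = 0.080
II: 131.7/63.4 ≈ 2.077 → |2.077 − 2.414| = 0.337
III: 318.4/129.5 ≈ 2.459 → |2.459 − 2.414| = 0.045
IV: 329.8/137.5 ≈ 2.399 → |2.399 − 2.414| = 0.015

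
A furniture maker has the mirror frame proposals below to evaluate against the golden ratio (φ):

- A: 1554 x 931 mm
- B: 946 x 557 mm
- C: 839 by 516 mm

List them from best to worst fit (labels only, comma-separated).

C, A, B

A: 1554/931 ≈ 1.669 → |1.669 − 1.618| = 0.051
B: 946/557 ≈ 1.698 → |1.698 − 1.618| = 0.080
C: 839/516 ≈ 1.626 → |1.626 − 1.618| = 0.008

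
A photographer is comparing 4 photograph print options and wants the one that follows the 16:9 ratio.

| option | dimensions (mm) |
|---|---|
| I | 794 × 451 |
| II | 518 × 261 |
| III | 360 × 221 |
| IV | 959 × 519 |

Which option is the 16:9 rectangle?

Target 16:9 ≈ 1.778.
I: 1.761 (Δ0.017)  II: 1.985 (Δ0.207)  III: 1.629 (Δ0.149)  IV: 1.848 (Δ0.070)

I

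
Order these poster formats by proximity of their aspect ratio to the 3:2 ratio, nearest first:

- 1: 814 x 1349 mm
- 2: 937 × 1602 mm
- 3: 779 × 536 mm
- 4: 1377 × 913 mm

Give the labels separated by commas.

Ratios: 1 = 1349 / 814 ≈ 1.657; 2 = 1602 / 937 ≈ 1.710; 3 = 779 / 536 ≈ 1.453; 4 = 1377 / 913 ≈ 1.508.
|Δ from 1.500|: 1 0.157; 2 0.210; 3 0.047; 4 0.008.

4, 3, 1, 2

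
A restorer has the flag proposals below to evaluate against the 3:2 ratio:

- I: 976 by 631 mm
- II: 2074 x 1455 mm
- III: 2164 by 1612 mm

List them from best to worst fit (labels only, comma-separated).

I: 976/631 ≈ 1.547 → |1.547 − 1.500| = 0.047
II: 2074/1455 ≈ 1.425 → |1.425 − 1.500| = 0.075
III: 2164/1612 ≈ 1.342 → |1.342 − 1.500| = 0.158

I, II, III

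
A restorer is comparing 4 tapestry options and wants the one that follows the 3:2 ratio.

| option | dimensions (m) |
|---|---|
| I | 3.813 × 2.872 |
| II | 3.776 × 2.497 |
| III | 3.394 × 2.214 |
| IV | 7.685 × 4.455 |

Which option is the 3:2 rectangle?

II

Target 3:2 ≈ 1.500.
I: 1.328 (Δ0.172)  II: 1.512 (Δ0.012)  III: 1.533 (Δ0.033)  IV: 1.725 (Δ0.225)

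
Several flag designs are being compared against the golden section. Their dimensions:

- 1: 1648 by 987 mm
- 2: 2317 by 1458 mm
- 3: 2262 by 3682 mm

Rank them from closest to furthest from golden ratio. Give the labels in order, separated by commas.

1: 1648/987 ≈ 1.670 → |1.670 − 1.618| = 0.052
2: 2317/1458 ≈ 1.589 → |1.589 − 1.618| = 0.029
3: 3682/2262 ≈ 1.628 → |1.628 − 1.618| = 0.010

3, 2, 1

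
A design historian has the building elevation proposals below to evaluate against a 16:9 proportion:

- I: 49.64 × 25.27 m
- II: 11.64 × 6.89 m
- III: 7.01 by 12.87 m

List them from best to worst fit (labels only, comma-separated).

III, II, I

I: 49.64/25.27 ≈ 1.964 → |1.964 − 1.778| = 0.186
II: 11.64/6.89 ≈ 1.689 → |1.689 − 1.778| = 0.089
III: 12.87/7.01 ≈ 1.836 → |1.836 − 1.778| = 0.058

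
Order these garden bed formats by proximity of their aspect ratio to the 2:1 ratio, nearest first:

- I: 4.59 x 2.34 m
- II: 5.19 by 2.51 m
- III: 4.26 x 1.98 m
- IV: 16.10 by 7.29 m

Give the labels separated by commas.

I, II, III, IV

Ratios: I = 4.59 / 2.34 ≈ 1.962; II = 5.19 / 2.51 ≈ 2.068; III = 4.26 / 1.98 ≈ 2.152; IV = 16.10 / 7.29 ≈ 2.209.
|Δ from 2.000|: I 0.038; II 0.068; III 0.152; IV 0.209.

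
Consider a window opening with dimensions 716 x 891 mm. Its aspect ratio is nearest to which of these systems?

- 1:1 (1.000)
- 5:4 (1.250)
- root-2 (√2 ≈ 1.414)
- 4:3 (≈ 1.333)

5:4

Ratio = 891 / 716 ≈ 1.244.
Distances: 1:1 1.000 (Δ 0.244); 5:4 1.250 (Δ 0.006); root-2 1.414 (Δ 0.170); 4:3 1.333 (Δ 0.089).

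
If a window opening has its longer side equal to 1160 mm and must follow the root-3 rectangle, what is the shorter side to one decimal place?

root-3 ≈ 1.73205.
Shorter side = 1160 ÷ 1.73205 ≈ 669.727 → 669.7 mm.

669.7 mm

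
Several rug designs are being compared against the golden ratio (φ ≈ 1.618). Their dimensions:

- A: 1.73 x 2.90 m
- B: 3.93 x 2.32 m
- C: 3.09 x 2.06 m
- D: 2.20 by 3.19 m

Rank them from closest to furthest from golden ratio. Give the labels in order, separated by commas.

A, B, C, D

Ratios: A = 2.90 / 1.73 ≈ 1.676; B = 3.93 / 2.32 ≈ 1.694; C = 3.09 / 2.06 ≈ 1.500; D = 3.19 / 2.20 ≈ 1.450.
|Δ from 1.618|: A 0.058; B 0.076; C 0.118; D 0.168.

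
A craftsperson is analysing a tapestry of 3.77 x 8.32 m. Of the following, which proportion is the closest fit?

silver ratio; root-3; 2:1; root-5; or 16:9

Ratio = 8.32 / 3.77 ≈ 2.207.
Distances: silver ratio 2.414 (Δ 0.207); root-3 1.732 (Δ 0.475); 2:1 2.000 (Δ 0.207); root-5 2.236 (Δ 0.029); 16:9 1.778 (Δ 0.429).

root-5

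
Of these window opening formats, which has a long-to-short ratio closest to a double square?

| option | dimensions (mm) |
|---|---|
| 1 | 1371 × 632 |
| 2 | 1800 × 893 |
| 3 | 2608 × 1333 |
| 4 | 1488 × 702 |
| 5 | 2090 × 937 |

2

Target 2:1 ≈ 2.000.
1: 2.169 (Δ0.169)  2: 2.016 (Δ0.016)  3: 1.956 (Δ0.044)  4: 2.120 (Δ0.120)  5: 2.231 (Δ0.231)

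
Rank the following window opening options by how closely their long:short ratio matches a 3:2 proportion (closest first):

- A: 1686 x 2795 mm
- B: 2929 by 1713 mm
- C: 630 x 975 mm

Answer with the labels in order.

C, A, B

A: 2795/1686 ≈ 1.658 → |1.658 − 1.500| = 0.158
B: 2929/1713 ≈ 1.710 → |1.710 − 1.500| = 0.210
C: 975/630 ≈ 1.548 → |1.548 − 1.500| = 0.048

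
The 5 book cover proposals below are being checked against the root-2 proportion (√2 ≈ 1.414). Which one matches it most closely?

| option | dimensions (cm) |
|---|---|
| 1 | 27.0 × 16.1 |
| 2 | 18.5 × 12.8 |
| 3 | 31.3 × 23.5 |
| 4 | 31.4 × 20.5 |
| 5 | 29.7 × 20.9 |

5

Target root-2 ≈ 1.414.
1: 1.677 (Δ0.263)  2: 1.445 (Δ0.031)  3: 1.332 (Δ0.082)  4: 1.532 (Δ0.118)  5: 1.421 (Δ0.007)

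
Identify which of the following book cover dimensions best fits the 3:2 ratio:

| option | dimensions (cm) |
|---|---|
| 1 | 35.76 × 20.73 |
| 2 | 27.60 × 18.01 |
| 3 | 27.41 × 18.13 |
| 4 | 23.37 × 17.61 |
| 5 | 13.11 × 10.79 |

Ratios (long/short): 1 ≈ 1.725; 2 ≈ 1.532; 3 ≈ 1.512; 4 ≈ 1.327; 5 ≈ 1.215.
3:2 ≈ 1.500; option 3 is nearest (Δ 0.012).

3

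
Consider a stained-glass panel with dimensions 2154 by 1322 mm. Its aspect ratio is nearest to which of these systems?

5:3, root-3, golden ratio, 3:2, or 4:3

Ratio = 2154 / 1322 ≈ 1.629.
Distances: 5:3 1.667 (Δ 0.038); root-3 1.732 (Δ 0.103); golden ratio 1.618 (Δ 0.011); 3:2 1.500 (Δ 0.129); 4:3 1.333 (Δ 0.296).

golden ratio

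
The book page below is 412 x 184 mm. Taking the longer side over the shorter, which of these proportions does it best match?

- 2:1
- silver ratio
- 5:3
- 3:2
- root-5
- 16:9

412/184 ≈ 2.239. Nearest candidates are root-5 (2.236, off by 0.003) and silver ratio (2.414, off by 0.175).

root-5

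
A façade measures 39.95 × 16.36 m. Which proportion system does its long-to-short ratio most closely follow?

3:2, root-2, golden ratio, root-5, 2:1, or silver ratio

39.95/16.36 ≈ 2.442. Nearest candidates are silver ratio (2.414, off by 0.028) and root-5 (2.236, off by 0.206).

silver ratio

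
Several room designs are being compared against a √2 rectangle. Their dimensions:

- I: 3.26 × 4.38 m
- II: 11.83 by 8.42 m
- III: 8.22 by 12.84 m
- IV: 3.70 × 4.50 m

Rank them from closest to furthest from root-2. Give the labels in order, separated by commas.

II, I, III, IV

I: 4.38/3.26 ≈ 1.344 → |1.344 − 1.414| = 0.070
II: 11.83/8.42 ≈ 1.405 → |1.405 − 1.414| = 0.009
III: 12.84/8.22 ≈ 1.562 → |1.562 − 1.414| = 0.148
IV: 4.50/3.70 ≈ 1.216 → |1.216 − 1.414| = 0.198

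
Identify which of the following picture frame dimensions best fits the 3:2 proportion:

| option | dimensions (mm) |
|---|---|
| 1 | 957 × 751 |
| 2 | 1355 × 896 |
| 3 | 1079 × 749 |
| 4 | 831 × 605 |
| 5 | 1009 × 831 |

Ratios (long/short): 1 ≈ 1.274; 2 ≈ 1.512; 3 ≈ 1.441; 4 ≈ 1.374; 5 ≈ 1.214.
3:2 ≈ 1.500; option 2 is nearest (Δ 0.012).

2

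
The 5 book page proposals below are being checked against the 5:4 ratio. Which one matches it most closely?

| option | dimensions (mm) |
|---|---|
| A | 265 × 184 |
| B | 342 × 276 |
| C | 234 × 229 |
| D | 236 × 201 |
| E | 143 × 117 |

Target 5:4 ≈ 1.250.
A: 1.440 (Δ0.190)  B: 1.239 (Δ0.011)  C: 1.022 (Δ0.228)  D: 1.174 (Δ0.076)  E: 1.222 (Δ0.028)

B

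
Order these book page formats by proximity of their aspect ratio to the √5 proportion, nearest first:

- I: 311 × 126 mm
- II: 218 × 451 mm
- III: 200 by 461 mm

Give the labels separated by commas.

III, II, I

Ratios: I = 311 / 126 ≈ 2.468; II = 451 / 218 ≈ 2.069; III = 461 / 200 ≈ 2.305.
|Δ from 2.236|: I 0.232; II 0.167; III 0.069.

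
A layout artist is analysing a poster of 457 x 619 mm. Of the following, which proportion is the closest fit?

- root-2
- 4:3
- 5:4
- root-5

4:3

Ratio = 619 / 457 ≈ 1.354.
Distances: root-2 1.414 (Δ 0.060); 4:3 1.333 (Δ 0.021); 5:4 1.250 (Δ 0.104); root-5 2.236 (Δ 0.882).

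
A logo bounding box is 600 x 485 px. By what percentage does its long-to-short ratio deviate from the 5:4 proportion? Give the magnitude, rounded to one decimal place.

1.0%

Ratio = 600 / 485 ≈ 1.2371.
Ideal 5:4 = 1.2500. |1.2371 − 1.2500| / 1.2500 ≈ 1.03% → 1.0%.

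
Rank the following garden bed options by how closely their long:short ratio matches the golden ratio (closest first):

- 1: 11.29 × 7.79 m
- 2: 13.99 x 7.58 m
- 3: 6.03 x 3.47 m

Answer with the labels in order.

3, 1, 2

Ratios: 1 = 11.29 / 7.79 ≈ 1.449; 2 = 13.99 / 7.58 ≈ 1.846; 3 = 6.03 / 3.47 ≈ 1.738.
|Δ from 1.618|: 1 0.169; 2 0.228; 3 0.120.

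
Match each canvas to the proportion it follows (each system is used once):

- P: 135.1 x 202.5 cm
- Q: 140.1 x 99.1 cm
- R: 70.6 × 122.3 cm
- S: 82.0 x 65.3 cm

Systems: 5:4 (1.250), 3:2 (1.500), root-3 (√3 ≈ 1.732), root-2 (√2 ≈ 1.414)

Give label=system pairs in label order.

P=3:2, Q=root-2, R=root-3, S=5:4

Ratios: P ≈ 1.499; Q ≈ 1.414; R ≈ 1.732; S ≈ 1.256.
Targets: 5:4 ≈ 1.250; 3:2 ≈ 1.500; root-3 ≈ 1.732; root-2 ≈ 1.414.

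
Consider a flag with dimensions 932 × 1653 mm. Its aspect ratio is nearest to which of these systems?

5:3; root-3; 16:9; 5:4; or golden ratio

Ratio = 1653 / 932 ≈ 1.774.
Distances: 5:3 1.667 (Δ 0.107); root-3 1.732 (Δ 0.042); 16:9 1.778 (Δ 0.004); 5:4 1.250 (Δ 0.524); golden ratio 1.618 (Δ 0.156).

16:9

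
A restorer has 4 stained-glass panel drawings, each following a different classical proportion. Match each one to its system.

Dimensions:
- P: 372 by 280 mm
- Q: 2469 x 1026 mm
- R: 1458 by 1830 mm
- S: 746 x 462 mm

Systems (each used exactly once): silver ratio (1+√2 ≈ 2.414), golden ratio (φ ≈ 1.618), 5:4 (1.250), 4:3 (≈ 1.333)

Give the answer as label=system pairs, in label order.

P=4:3, Q=silver ratio, R=5:4, S=golden ratio

Ratios: P ≈ 1.329; Q ≈ 2.406; R ≈ 1.255; S ≈ 1.615.
Targets: silver ratio ≈ 2.414; golden ratio ≈ 1.618; 5:4 ≈ 1.250; 4:3 ≈ 1.333.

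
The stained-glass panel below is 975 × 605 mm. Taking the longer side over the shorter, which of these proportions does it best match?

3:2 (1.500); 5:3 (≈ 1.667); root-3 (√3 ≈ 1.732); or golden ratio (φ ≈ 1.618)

975/605 ≈ 1.612. Nearest candidates are golden ratio (1.618, off by 0.006) and 5:3 (1.667, off by 0.055).

golden ratio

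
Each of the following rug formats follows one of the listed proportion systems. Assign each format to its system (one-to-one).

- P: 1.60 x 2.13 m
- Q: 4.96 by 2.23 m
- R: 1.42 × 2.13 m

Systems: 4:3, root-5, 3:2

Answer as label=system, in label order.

P=4:3, Q=root-5, R=3:2

Ratios: P ≈ 1.331; Q ≈ 2.224; R ≈ 1.500.
Targets: 4:3 ≈ 1.333; root-5 ≈ 2.236; 3:2 ≈ 1.500.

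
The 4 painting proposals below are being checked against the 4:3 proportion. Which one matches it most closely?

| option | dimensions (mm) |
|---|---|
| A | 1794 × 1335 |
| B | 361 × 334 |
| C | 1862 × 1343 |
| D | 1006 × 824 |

A

Ratios (long/short): A ≈ 1.344; B ≈ 1.081; C ≈ 1.386; D ≈ 1.221.
4:3 ≈ 1.333; option A is nearest (Δ 0.011).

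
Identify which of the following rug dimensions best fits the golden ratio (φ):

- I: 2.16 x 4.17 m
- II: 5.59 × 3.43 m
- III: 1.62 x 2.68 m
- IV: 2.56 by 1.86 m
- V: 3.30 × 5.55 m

II

Target golden ratio ≈ 1.618.
I: 1.931 (Δ0.313)  II: 1.630 (Δ0.012)  III: 1.654 (Δ0.036)  IV: 1.376 (Δ0.242)  V: 1.682 (Δ0.064)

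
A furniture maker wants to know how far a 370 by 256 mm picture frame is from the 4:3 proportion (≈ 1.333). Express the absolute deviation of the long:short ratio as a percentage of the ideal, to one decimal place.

8.4%

Ratio = 370 / 256 ≈ 1.4453.
Ideal 4:3 ≈ 1.3333. |1.4453 − 1.3333| / 1.3333 ≈ 8.40% → 8.4%.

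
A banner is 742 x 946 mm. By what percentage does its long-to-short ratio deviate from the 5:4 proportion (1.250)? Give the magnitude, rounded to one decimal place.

2.0%

Ratio = 946 / 742 ≈ 1.2749.
Ideal 5:4 = 1.2500. |1.2749 − 1.2500| / 1.2500 ≈ 1.99% → 2.0%.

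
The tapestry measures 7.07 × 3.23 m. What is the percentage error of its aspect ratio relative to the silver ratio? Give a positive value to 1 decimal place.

Ratio = 7.07 / 3.23 ≈ 2.1889.
Ideal silver ratio ≈ 2.4142. |2.1889 − 2.4142| / 2.4142 ≈ 9.33% → 9.3%.

9.3%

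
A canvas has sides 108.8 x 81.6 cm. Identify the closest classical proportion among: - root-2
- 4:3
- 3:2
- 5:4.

4:3

108.8/81.6 ≈ 1.333. Nearest candidates are 4:3 (1.333, off by 0.000) and root-2 (1.414, off by 0.081).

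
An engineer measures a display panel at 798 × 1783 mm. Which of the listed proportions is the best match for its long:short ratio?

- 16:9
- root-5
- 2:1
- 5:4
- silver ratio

root-5

1783/798 ≈ 2.234. Nearest candidates are root-5 (2.236, off by 0.002) and silver ratio (2.414, off by 0.180).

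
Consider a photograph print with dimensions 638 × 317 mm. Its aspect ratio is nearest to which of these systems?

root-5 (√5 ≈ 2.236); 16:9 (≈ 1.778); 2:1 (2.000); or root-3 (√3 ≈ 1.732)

2:1

Ratio = 638 / 317 ≈ 2.013.
Distances: root-5 2.236 (Δ 0.223); 16:9 1.778 (Δ 0.235); 2:1 2.000 (Δ 0.013); root-3 1.732 (Δ 0.281).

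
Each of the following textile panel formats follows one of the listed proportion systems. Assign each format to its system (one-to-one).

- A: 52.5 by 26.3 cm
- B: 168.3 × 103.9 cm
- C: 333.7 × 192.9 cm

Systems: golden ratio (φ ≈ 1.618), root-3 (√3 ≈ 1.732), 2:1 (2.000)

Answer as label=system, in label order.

A = 52.5/26.3 ≈ 1.996 → 2:1 (2.000)
B = 168.3/103.9 ≈ 1.620 → golden ratio (1.618)
C = 333.7/192.9 ≈ 1.730 → root-3 (1.732)

A=2:1, B=golden ratio, C=root-3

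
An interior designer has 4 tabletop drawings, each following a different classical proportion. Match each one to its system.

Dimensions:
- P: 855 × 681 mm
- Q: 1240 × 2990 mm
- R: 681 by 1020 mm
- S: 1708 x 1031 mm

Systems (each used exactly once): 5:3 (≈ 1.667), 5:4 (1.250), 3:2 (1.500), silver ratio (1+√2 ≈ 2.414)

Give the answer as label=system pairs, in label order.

P=5:4, Q=silver ratio, R=3:2, S=5:3

P = 855/681 ≈ 1.256 → 5:4 (1.250)
Q = 2990/1240 ≈ 2.411 → silver ratio (2.414)
R = 1020/681 ≈ 1.498 → 3:2 (1.500)
S = 1708/1031 ≈ 1.657 → 5:3 (1.667)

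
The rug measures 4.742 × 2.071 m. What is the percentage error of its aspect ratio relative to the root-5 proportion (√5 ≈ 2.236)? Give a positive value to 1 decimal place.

2.4%

Ratio = 4.742 / 2.071 ≈ 2.2897.
Ideal root-5 ≈ 2.2361. |2.2897 − 2.2361| / 2.2361 ≈ 2.40% → 2.4%.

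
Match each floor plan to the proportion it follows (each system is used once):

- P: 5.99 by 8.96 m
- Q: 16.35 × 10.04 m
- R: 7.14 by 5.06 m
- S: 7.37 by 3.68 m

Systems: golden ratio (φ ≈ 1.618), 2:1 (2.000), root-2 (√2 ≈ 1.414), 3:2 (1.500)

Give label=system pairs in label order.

P=3:2, Q=golden ratio, R=root-2, S=2:1

P = 8.96/5.99 ≈ 1.496 → 3:2 (1.500)
Q = 16.35/10.04 ≈ 1.628 → golden ratio (1.618)
R = 7.14/5.06 ≈ 1.411 → root-2 (1.414)
S = 7.37/3.68 ≈ 2.003 → 2:1 (2.000)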